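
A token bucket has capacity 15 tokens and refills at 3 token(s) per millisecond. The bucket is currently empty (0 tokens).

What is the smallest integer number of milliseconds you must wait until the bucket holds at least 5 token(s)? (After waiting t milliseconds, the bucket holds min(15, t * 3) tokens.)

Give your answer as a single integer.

Answer: 2

Derivation:
Need t * 3 >= 5, so t >= 5/3.
Smallest integer t = ceil(5/3) = 2.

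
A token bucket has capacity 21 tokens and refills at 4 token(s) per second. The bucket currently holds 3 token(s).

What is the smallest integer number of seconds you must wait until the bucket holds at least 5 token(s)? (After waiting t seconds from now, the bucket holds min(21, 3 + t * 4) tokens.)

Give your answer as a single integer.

Need 3 + t * 4 >= 5, so t >= 2/4.
Smallest integer t = ceil(2/4) = 1.

Answer: 1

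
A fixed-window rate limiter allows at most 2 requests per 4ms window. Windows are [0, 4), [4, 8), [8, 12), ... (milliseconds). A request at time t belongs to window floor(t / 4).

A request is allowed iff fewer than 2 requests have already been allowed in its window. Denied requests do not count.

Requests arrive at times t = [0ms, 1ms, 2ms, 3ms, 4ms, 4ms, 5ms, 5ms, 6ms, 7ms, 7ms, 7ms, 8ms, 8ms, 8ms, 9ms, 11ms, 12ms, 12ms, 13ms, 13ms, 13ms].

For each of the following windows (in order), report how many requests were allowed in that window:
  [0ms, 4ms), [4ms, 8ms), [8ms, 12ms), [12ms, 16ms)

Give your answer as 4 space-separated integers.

Answer: 2 2 2 2

Derivation:
Processing requests:
  req#1 t=0ms (window 0): ALLOW
  req#2 t=1ms (window 0): ALLOW
  req#3 t=2ms (window 0): DENY
  req#4 t=3ms (window 0): DENY
  req#5 t=4ms (window 1): ALLOW
  req#6 t=4ms (window 1): ALLOW
  req#7 t=5ms (window 1): DENY
  req#8 t=5ms (window 1): DENY
  req#9 t=6ms (window 1): DENY
  req#10 t=7ms (window 1): DENY
  req#11 t=7ms (window 1): DENY
  req#12 t=7ms (window 1): DENY
  req#13 t=8ms (window 2): ALLOW
  req#14 t=8ms (window 2): ALLOW
  req#15 t=8ms (window 2): DENY
  req#16 t=9ms (window 2): DENY
  req#17 t=11ms (window 2): DENY
  req#18 t=12ms (window 3): ALLOW
  req#19 t=12ms (window 3): ALLOW
  req#20 t=13ms (window 3): DENY
  req#21 t=13ms (window 3): DENY
  req#22 t=13ms (window 3): DENY

Allowed counts by window: 2 2 2 2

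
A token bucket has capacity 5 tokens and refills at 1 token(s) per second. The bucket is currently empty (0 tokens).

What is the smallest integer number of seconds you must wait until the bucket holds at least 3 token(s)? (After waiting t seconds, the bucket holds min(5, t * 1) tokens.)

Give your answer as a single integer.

Need t * 1 >= 3, so t >= 3/1.
Smallest integer t = ceil(3/1) = 3.

Answer: 3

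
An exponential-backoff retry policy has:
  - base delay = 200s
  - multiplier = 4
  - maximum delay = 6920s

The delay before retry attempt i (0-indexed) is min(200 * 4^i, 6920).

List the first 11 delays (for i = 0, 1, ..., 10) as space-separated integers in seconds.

Computing each delay:
  i=0: min(200*4^0, 6920) = 200
  i=1: min(200*4^1, 6920) = 800
  i=2: min(200*4^2, 6920) = 3200
  i=3: min(200*4^3, 6920) = 6920
  i=4: min(200*4^4, 6920) = 6920
  i=5: min(200*4^5, 6920) = 6920
  i=6: min(200*4^6, 6920) = 6920
  i=7: min(200*4^7, 6920) = 6920
  i=8: min(200*4^8, 6920) = 6920
  i=9: min(200*4^9, 6920) = 6920
  i=10: min(200*4^10, 6920) = 6920

Answer: 200 800 3200 6920 6920 6920 6920 6920 6920 6920 6920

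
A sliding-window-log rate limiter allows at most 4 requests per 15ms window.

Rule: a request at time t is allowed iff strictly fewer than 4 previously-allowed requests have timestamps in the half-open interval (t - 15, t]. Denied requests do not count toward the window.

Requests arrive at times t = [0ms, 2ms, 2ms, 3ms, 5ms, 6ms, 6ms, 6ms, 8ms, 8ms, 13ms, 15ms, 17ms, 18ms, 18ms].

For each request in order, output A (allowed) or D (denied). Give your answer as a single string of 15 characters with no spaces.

Tracking allowed requests in the window:
  req#1 t=0ms: ALLOW
  req#2 t=2ms: ALLOW
  req#3 t=2ms: ALLOW
  req#4 t=3ms: ALLOW
  req#5 t=5ms: DENY
  req#6 t=6ms: DENY
  req#7 t=6ms: DENY
  req#8 t=6ms: DENY
  req#9 t=8ms: DENY
  req#10 t=8ms: DENY
  req#11 t=13ms: DENY
  req#12 t=15ms: ALLOW
  req#13 t=17ms: ALLOW
  req#14 t=18ms: ALLOW
  req#15 t=18ms: ALLOW

Answer: AAAADDDDDDDAAAA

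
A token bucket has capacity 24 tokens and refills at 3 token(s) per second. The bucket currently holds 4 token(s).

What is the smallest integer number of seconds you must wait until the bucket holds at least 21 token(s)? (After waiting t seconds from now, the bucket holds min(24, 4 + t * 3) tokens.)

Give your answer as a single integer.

Need 4 + t * 3 >= 21, so t >= 17/3.
Smallest integer t = ceil(17/3) = 6.

Answer: 6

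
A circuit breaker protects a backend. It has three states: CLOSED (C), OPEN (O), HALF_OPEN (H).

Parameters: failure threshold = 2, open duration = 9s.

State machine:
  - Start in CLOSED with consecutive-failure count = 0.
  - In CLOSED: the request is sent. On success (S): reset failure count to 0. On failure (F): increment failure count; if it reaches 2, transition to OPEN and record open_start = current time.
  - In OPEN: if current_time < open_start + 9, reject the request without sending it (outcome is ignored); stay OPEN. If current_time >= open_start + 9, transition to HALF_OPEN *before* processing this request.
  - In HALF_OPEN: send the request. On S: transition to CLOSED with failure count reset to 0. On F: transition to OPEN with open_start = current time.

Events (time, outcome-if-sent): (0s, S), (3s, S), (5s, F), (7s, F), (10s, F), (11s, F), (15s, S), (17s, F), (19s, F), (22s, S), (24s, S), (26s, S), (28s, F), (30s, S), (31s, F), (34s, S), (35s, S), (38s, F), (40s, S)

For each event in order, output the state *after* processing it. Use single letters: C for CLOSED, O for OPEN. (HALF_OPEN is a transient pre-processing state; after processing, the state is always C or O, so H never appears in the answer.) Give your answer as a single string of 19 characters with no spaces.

State after each event:
  event#1 t=0s outcome=S: state=CLOSED
  event#2 t=3s outcome=S: state=CLOSED
  event#3 t=5s outcome=F: state=CLOSED
  event#4 t=7s outcome=F: state=OPEN
  event#5 t=10s outcome=F: state=OPEN
  event#6 t=11s outcome=F: state=OPEN
  event#7 t=15s outcome=S: state=OPEN
  event#8 t=17s outcome=F: state=OPEN
  event#9 t=19s outcome=F: state=OPEN
  event#10 t=22s outcome=S: state=OPEN
  event#11 t=24s outcome=S: state=OPEN
  event#12 t=26s outcome=S: state=CLOSED
  event#13 t=28s outcome=F: state=CLOSED
  event#14 t=30s outcome=S: state=CLOSED
  event#15 t=31s outcome=F: state=CLOSED
  event#16 t=34s outcome=S: state=CLOSED
  event#17 t=35s outcome=S: state=CLOSED
  event#18 t=38s outcome=F: state=CLOSED
  event#19 t=40s outcome=S: state=CLOSED

Answer: CCCOOOOOOOOCCCCCCCC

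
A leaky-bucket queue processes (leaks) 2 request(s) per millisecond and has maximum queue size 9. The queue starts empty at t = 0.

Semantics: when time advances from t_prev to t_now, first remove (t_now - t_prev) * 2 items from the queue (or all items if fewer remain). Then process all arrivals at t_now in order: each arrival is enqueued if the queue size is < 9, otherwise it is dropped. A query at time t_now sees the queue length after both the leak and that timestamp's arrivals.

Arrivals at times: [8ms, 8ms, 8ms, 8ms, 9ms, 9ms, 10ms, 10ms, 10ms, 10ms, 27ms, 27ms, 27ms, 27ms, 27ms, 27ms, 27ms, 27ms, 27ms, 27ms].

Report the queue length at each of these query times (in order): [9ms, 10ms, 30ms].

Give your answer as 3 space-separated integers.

Queue lengths at query times:
  query t=9ms: backlog = 4
  query t=10ms: backlog = 6
  query t=30ms: backlog = 3

Answer: 4 6 3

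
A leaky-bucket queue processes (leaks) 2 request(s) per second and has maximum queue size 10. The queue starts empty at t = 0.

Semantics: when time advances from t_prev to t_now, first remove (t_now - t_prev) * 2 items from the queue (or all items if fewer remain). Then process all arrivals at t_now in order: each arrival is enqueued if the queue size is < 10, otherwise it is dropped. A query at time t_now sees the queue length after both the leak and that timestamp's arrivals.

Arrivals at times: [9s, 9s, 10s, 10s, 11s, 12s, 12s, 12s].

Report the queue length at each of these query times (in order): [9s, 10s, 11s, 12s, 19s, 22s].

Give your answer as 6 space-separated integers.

Answer: 2 2 1 3 0 0

Derivation:
Queue lengths at query times:
  query t=9s: backlog = 2
  query t=10s: backlog = 2
  query t=11s: backlog = 1
  query t=12s: backlog = 3
  query t=19s: backlog = 0
  query t=22s: backlog = 0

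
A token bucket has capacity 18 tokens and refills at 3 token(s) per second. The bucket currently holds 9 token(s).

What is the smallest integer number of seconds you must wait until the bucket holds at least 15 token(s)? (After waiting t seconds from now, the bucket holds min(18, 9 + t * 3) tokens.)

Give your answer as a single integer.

Need 9 + t * 3 >= 15, so t >= 6/3.
Smallest integer t = ceil(6/3) = 2.

Answer: 2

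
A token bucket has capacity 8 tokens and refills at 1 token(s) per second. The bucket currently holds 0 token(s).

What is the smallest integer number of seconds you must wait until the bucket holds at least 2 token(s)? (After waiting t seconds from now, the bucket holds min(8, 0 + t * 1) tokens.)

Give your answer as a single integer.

Need 0 + t * 1 >= 2, so t >= 2/1.
Smallest integer t = ceil(2/1) = 2.

Answer: 2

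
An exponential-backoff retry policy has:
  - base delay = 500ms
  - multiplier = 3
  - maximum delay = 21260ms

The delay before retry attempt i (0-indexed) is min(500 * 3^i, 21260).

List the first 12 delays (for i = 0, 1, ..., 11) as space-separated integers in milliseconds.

Answer: 500 1500 4500 13500 21260 21260 21260 21260 21260 21260 21260 21260

Derivation:
Computing each delay:
  i=0: min(500*3^0, 21260) = 500
  i=1: min(500*3^1, 21260) = 1500
  i=2: min(500*3^2, 21260) = 4500
  i=3: min(500*3^3, 21260) = 13500
  i=4: min(500*3^4, 21260) = 21260
  i=5: min(500*3^5, 21260) = 21260
  i=6: min(500*3^6, 21260) = 21260
  i=7: min(500*3^7, 21260) = 21260
  i=8: min(500*3^8, 21260) = 21260
  i=9: min(500*3^9, 21260) = 21260
  i=10: min(500*3^10, 21260) = 21260
  i=11: min(500*3^11, 21260) = 21260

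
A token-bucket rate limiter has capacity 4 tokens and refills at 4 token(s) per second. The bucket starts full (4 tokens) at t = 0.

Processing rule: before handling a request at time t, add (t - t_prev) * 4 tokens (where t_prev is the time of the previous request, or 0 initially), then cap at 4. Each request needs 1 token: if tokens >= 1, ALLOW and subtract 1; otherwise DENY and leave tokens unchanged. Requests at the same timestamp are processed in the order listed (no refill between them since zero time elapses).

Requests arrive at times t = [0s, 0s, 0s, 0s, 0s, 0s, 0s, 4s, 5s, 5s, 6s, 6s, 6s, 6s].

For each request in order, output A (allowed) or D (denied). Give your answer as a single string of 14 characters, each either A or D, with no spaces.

Simulating step by step:
  req#1 t=0s: ALLOW
  req#2 t=0s: ALLOW
  req#3 t=0s: ALLOW
  req#4 t=0s: ALLOW
  req#5 t=0s: DENY
  req#6 t=0s: DENY
  req#7 t=0s: DENY
  req#8 t=4s: ALLOW
  req#9 t=5s: ALLOW
  req#10 t=5s: ALLOW
  req#11 t=6s: ALLOW
  req#12 t=6s: ALLOW
  req#13 t=6s: ALLOW
  req#14 t=6s: ALLOW

Answer: AAAADDDAAAAAAA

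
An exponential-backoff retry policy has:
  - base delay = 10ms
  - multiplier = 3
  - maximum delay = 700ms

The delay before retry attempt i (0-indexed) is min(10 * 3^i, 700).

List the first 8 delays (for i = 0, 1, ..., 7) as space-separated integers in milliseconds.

Computing each delay:
  i=0: min(10*3^0, 700) = 10
  i=1: min(10*3^1, 700) = 30
  i=2: min(10*3^2, 700) = 90
  i=3: min(10*3^3, 700) = 270
  i=4: min(10*3^4, 700) = 700
  i=5: min(10*3^5, 700) = 700
  i=6: min(10*3^6, 700) = 700
  i=7: min(10*3^7, 700) = 700

Answer: 10 30 90 270 700 700 700 700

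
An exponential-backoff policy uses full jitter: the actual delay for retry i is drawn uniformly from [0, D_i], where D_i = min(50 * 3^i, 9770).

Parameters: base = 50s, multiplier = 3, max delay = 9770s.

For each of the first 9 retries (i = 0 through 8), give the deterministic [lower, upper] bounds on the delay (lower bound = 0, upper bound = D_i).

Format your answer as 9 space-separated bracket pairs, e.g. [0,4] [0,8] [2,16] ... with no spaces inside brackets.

Computing bounds per retry:
  i=0: D_i=min(50*3^0,9770)=50, bounds=[0,50]
  i=1: D_i=min(50*3^1,9770)=150, bounds=[0,150]
  i=2: D_i=min(50*3^2,9770)=450, bounds=[0,450]
  i=3: D_i=min(50*3^3,9770)=1350, bounds=[0,1350]
  i=4: D_i=min(50*3^4,9770)=4050, bounds=[0,4050]
  i=5: D_i=min(50*3^5,9770)=9770, bounds=[0,9770]
  i=6: D_i=min(50*3^6,9770)=9770, bounds=[0,9770]
  i=7: D_i=min(50*3^7,9770)=9770, bounds=[0,9770]
  i=8: D_i=min(50*3^8,9770)=9770, bounds=[0,9770]

Answer: [0,50] [0,150] [0,450] [0,1350] [0,4050] [0,9770] [0,9770] [0,9770] [0,9770]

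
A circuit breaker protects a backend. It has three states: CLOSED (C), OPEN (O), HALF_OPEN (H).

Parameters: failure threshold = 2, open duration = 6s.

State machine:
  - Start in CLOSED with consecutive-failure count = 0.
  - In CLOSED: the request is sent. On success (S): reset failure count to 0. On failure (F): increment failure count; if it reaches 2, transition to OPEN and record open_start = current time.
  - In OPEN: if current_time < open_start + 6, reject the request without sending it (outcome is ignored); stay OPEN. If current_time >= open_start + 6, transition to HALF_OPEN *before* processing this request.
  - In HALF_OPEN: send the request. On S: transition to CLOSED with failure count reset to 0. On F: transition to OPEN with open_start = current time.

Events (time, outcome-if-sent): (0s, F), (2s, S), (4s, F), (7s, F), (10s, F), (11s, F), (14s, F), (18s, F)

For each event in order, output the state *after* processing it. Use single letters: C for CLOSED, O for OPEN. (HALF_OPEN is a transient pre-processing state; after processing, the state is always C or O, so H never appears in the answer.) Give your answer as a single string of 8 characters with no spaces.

Answer: CCCOOOOO

Derivation:
State after each event:
  event#1 t=0s outcome=F: state=CLOSED
  event#2 t=2s outcome=S: state=CLOSED
  event#3 t=4s outcome=F: state=CLOSED
  event#4 t=7s outcome=F: state=OPEN
  event#5 t=10s outcome=F: state=OPEN
  event#6 t=11s outcome=F: state=OPEN
  event#7 t=14s outcome=F: state=OPEN
  event#8 t=18s outcome=F: state=OPEN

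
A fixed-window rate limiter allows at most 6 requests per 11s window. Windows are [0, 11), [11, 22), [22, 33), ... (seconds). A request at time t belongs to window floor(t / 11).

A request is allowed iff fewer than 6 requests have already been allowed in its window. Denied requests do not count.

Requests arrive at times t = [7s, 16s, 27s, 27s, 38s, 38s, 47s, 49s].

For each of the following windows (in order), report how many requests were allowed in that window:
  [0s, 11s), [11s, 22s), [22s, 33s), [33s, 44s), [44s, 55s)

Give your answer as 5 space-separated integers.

Processing requests:
  req#1 t=7s (window 0): ALLOW
  req#2 t=16s (window 1): ALLOW
  req#3 t=27s (window 2): ALLOW
  req#4 t=27s (window 2): ALLOW
  req#5 t=38s (window 3): ALLOW
  req#6 t=38s (window 3): ALLOW
  req#7 t=47s (window 4): ALLOW
  req#8 t=49s (window 4): ALLOW

Allowed counts by window: 1 1 2 2 2

Answer: 1 1 2 2 2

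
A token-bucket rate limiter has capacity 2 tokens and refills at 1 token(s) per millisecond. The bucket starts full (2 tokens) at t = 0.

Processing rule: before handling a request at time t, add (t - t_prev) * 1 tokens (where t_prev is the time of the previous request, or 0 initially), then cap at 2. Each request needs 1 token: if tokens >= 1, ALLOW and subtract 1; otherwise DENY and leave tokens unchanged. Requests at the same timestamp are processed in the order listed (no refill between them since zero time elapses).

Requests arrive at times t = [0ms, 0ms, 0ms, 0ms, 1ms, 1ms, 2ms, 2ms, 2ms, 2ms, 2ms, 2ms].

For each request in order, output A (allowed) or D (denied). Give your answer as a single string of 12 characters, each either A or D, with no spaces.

Simulating step by step:
  req#1 t=0ms: ALLOW
  req#2 t=0ms: ALLOW
  req#3 t=0ms: DENY
  req#4 t=0ms: DENY
  req#5 t=1ms: ALLOW
  req#6 t=1ms: DENY
  req#7 t=2ms: ALLOW
  req#8 t=2ms: DENY
  req#9 t=2ms: DENY
  req#10 t=2ms: DENY
  req#11 t=2ms: DENY
  req#12 t=2ms: DENY

Answer: AADDADADDDDD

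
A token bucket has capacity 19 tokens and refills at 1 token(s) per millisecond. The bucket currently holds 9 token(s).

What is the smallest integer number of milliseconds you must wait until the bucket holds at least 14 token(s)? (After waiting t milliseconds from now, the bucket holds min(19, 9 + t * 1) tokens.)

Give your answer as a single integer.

Answer: 5

Derivation:
Need 9 + t * 1 >= 14, so t >= 5/1.
Smallest integer t = ceil(5/1) = 5.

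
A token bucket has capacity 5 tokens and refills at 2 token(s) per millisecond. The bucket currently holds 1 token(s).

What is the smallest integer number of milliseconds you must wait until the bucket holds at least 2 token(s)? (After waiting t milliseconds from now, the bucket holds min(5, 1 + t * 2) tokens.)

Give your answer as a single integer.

Answer: 1

Derivation:
Need 1 + t * 2 >= 2, so t >= 1/2.
Smallest integer t = ceil(1/2) = 1.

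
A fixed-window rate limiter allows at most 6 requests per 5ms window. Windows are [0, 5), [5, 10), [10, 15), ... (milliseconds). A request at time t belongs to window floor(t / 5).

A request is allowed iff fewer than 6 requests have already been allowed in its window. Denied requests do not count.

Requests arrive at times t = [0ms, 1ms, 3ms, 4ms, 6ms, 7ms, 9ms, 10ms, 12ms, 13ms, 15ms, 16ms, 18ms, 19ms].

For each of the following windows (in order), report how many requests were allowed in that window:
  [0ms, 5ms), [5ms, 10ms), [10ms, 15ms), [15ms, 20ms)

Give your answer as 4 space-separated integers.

Answer: 4 3 3 4

Derivation:
Processing requests:
  req#1 t=0ms (window 0): ALLOW
  req#2 t=1ms (window 0): ALLOW
  req#3 t=3ms (window 0): ALLOW
  req#4 t=4ms (window 0): ALLOW
  req#5 t=6ms (window 1): ALLOW
  req#6 t=7ms (window 1): ALLOW
  req#7 t=9ms (window 1): ALLOW
  req#8 t=10ms (window 2): ALLOW
  req#9 t=12ms (window 2): ALLOW
  req#10 t=13ms (window 2): ALLOW
  req#11 t=15ms (window 3): ALLOW
  req#12 t=16ms (window 3): ALLOW
  req#13 t=18ms (window 3): ALLOW
  req#14 t=19ms (window 3): ALLOW

Allowed counts by window: 4 3 3 4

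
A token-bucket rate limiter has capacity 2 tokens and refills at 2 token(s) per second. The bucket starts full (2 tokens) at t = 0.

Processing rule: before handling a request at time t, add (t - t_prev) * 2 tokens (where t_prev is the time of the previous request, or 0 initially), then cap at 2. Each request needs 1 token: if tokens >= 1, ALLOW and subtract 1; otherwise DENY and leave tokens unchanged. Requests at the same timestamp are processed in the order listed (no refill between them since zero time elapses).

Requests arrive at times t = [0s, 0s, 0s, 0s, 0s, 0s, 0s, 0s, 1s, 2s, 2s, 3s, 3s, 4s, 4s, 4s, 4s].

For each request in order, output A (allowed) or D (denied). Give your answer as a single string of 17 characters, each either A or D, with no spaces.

Simulating step by step:
  req#1 t=0s: ALLOW
  req#2 t=0s: ALLOW
  req#3 t=0s: DENY
  req#4 t=0s: DENY
  req#5 t=0s: DENY
  req#6 t=0s: DENY
  req#7 t=0s: DENY
  req#8 t=0s: DENY
  req#9 t=1s: ALLOW
  req#10 t=2s: ALLOW
  req#11 t=2s: ALLOW
  req#12 t=3s: ALLOW
  req#13 t=3s: ALLOW
  req#14 t=4s: ALLOW
  req#15 t=4s: ALLOW
  req#16 t=4s: DENY
  req#17 t=4s: DENY

Answer: AADDDDDDAAAAAAADD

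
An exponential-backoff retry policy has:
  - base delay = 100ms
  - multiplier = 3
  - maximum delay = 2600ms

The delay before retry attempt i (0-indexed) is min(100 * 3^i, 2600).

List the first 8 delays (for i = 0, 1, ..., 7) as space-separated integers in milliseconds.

Computing each delay:
  i=0: min(100*3^0, 2600) = 100
  i=1: min(100*3^1, 2600) = 300
  i=2: min(100*3^2, 2600) = 900
  i=3: min(100*3^3, 2600) = 2600
  i=4: min(100*3^4, 2600) = 2600
  i=5: min(100*3^5, 2600) = 2600
  i=6: min(100*3^6, 2600) = 2600
  i=7: min(100*3^7, 2600) = 2600

Answer: 100 300 900 2600 2600 2600 2600 2600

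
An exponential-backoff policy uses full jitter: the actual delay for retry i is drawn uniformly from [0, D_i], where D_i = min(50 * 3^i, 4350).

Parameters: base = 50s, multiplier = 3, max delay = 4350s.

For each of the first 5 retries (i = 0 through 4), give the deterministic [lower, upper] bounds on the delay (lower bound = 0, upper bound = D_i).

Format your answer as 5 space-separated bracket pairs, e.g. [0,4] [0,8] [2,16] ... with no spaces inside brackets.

Answer: [0,50] [0,150] [0,450] [0,1350] [0,4050]

Derivation:
Computing bounds per retry:
  i=0: D_i=min(50*3^0,4350)=50, bounds=[0,50]
  i=1: D_i=min(50*3^1,4350)=150, bounds=[0,150]
  i=2: D_i=min(50*3^2,4350)=450, bounds=[0,450]
  i=3: D_i=min(50*3^3,4350)=1350, bounds=[0,1350]
  i=4: D_i=min(50*3^4,4350)=4050, bounds=[0,4050]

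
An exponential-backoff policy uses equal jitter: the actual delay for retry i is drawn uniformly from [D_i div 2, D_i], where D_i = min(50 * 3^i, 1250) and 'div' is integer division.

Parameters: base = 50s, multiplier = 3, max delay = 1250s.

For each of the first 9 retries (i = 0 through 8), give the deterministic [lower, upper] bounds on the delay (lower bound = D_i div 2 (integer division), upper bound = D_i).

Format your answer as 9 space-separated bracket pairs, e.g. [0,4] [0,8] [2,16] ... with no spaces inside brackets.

Computing bounds per retry:
  i=0: D_i=min(50*3^0,1250)=50, bounds=[25,50]
  i=1: D_i=min(50*3^1,1250)=150, bounds=[75,150]
  i=2: D_i=min(50*3^2,1250)=450, bounds=[225,450]
  i=3: D_i=min(50*3^3,1250)=1250, bounds=[625,1250]
  i=4: D_i=min(50*3^4,1250)=1250, bounds=[625,1250]
  i=5: D_i=min(50*3^5,1250)=1250, bounds=[625,1250]
  i=6: D_i=min(50*3^6,1250)=1250, bounds=[625,1250]
  i=7: D_i=min(50*3^7,1250)=1250, bounds=[625,1250]
  i=8: D_i=min(50*3^8,1250)=1250, bounds=[625,1250]

Answer: [25,50] [75,150] [225,450] [625,1250] [625,1250] [625,1250] [625,1250] [625,1250] [625,1250]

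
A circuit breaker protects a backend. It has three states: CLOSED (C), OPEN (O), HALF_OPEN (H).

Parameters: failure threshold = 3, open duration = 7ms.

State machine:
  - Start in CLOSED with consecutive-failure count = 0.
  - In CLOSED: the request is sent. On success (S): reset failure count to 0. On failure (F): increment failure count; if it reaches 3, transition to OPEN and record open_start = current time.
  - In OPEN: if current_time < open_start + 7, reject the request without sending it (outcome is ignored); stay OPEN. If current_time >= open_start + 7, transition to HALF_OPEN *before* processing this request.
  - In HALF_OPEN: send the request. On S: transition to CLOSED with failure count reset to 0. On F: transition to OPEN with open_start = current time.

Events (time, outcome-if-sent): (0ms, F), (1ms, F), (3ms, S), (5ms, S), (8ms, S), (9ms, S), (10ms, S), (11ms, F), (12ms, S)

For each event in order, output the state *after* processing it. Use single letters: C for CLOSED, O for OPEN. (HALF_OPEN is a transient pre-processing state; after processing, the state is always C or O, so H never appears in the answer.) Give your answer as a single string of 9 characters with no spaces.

State after each event:
  event#1 t=0ms outcome=F: state=CLOSED
  event#2 t=1ms outcome=F: state=CLOSED
  event#3 t=3ms outcome=S: state=CLOSED
  event#4 t=5ms outcome=S: state=CLOSED
  event#5 t=8ms outcome=S: state=CLOSED
  event#6 t=9ms outcome=S: state=CLOSED
  event#7 t=10ms outcome=S: state=CLOSED
  event#8 t=11ms outcome=F: state=CLOSED
  event#9 t=12ms outcome=S: state=CLOSED

Answer: CCCCCCCCC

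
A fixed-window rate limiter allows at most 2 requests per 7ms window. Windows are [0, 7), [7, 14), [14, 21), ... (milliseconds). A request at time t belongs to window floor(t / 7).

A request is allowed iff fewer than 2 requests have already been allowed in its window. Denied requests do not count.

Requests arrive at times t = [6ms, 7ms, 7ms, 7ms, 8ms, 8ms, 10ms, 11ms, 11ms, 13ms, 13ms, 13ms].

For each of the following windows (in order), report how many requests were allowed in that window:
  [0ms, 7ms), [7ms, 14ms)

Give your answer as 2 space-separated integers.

Answer: 1 2

Derivation:
Processing requests:
  req#1 t=6ms (window 0): ALLOW
  req#2 t=7ms (window 1): ALLOW
  req#3 t=7ms (window 1): ALLOW
  req#4 t=7ms (window 1): DENY
  req#5 t=8ms (window 1): DENY
  req#6 t=8ms (window 1): DENY
  req#7 t=10ms (window 1): DENY
  req#8 t=11ms (window 1): DENY
  req#9 t=11ms (window 1): DENY
  req#10 t=13ms (window 1): DENY
  req#11 t=13ms (window 1): DENY
  req#12 t=13ms (window 1): DENY

Allowed counts by window: 1 2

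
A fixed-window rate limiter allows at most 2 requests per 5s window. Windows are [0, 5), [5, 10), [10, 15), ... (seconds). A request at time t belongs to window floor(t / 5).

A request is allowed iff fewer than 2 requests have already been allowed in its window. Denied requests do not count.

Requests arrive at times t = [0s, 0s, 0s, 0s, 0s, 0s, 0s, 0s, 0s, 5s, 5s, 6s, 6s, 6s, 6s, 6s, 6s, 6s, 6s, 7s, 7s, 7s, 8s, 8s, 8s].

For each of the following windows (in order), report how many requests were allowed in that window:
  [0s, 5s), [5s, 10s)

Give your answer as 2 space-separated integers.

Answer: 2 2

Derivation:
Processing requests:
  req#1 t=0s (window 0): ALLOW
  req#2 t=0s (window 0): ALLOW
  req#3 t=0s (window 0): DENY
  req#4 t=0s (window 0): DENY
  req#5 t=0s (window 0): DENY
  req#6 t=0s (window 0): DENY
  req#7 t=0s (window 0): DENY
  req#8 t=0s (window 0): DENY
  req#9 t=0s (window 0): DENY
  req#10 t=5s (window 1): ALLOW
  req#11 t=5s (window 1): ALLOW
  req#12 t=6s (window 1): DENY
  req#13 t=6s (window 1): DENY
  req#14 t=6s (window 1): DENY
  req#15 t=6s (window 1): DENY
  req#16 t=6s (window 1): DENY
  req#17 t=6s (window 1): DENY
  req#18 t=6s (window 1): DENY
  req#19 t=6s (window 1): DENY
  req#20 t=7s (window 1): DENY
  req#21 t=7s (window 1): DENY
  req#22 t=7s (window 1): DENY
  req#23 t=8s (window 1): DENY
  req#24 t=8s (window 1): DENY
  req#25 t=8s (window 1): DENY

Allowed counts by window: 2 2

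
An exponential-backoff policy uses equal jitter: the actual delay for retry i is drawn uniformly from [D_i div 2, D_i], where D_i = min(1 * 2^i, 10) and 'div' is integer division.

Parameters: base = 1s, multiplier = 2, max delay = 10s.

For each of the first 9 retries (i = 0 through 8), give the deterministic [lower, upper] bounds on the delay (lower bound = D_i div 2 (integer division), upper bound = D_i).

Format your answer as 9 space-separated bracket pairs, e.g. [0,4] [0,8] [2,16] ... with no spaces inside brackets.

Answer: [0,1] [1,2] [2,4] [4,8] [5,10] [5,10] [5,10] [5,10] [5,10]

Derivation:
Computing bounds per retry:
  i=0: D_i=min(1*2^0,10)=1, bounds=[0,1]
  i=1: D_i=min(1*2^1,10)=2, bounds=[1,2]
  i=2: D_i=min(1*2^2,10)=4, bounds=[2,4]
  i=3: D_i=min(1*2^3,10)=8, bounds=[4,8]
  i=4: D_i=min(1*2^4,10)=10, bounds=[5,10]
  i=5: D_i=min(1*2^5,10)=10, bounds=[5,10]
  i=6: D_i=min(1*2^6,10)=10, bounds=[5,10]
  i=7: D_i=min(1*2^7,10)=10, bounds=[5,10]
  i=8: D_i=min(1*2^8,10)=10, bounds=[5,10]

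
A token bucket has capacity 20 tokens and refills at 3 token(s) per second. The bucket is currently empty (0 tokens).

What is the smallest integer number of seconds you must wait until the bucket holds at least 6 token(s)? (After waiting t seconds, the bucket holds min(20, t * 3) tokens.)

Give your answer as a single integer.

Answer: 2

Derivation:
Need t * 3 >= 6, so t >= 6/3.
Smallest integer t = ceil(6/3) = 2.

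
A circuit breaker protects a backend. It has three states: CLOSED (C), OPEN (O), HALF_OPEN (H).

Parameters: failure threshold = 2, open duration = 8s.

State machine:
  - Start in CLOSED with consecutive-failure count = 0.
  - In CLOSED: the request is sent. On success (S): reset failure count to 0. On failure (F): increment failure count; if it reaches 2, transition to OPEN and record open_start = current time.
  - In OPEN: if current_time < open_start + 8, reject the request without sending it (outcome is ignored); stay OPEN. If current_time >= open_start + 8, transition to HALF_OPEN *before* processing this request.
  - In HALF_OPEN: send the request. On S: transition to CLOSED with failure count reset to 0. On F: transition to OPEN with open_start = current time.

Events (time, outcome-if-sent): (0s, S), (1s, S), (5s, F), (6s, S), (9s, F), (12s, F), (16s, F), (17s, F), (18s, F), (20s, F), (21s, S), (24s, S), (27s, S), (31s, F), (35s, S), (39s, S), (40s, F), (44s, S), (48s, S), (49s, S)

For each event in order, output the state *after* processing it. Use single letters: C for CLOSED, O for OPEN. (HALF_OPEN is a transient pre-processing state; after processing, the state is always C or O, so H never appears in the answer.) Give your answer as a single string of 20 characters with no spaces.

Answer: CCCCCOOOOOOOOOOCCCCC

Derivation:
State after each event:
  event#1 t=0s outcome=S: state=CLOSED
  event#2 t=1s outcome=S: state=CLOSED
  event#3 t=5s outcome=F: state=CLOSED
  event#4 t=6s outcome=S: state=CLOSED
  event#5 t=9s outcome=F: state=CLOSED
  event#6 t=12s outcome=F: state=OPEN
  event#7 t=16s outcome=F: state=OPEN
  event#8 t=17s outcome=F: state=OPEN
  event#9 t=18s outcome=F: state=OPEN
  event#10 t=20s outcome=F: state=OPEN
  event#11 t=21s outcome=S: state=OPEN
  event#12 t=24s outcome=S: state=OPEN
  event#13 t=27s outcome=S: state=OPEN
  event#14 t=31s outcome=F: state=OPEN
  event#15 t=35s outcome=S: state=OPEN
  event#16 t=39s outcome=S: state=CLOSED
  event#17 t=40s outcome=F: state=CLOSED
  event#18 t=44s outcome=S: state=CLOSED
  event#19 t=48s outcome=S: state=CLOSED
  event#20 t=49s outcome=S: state=CLOSED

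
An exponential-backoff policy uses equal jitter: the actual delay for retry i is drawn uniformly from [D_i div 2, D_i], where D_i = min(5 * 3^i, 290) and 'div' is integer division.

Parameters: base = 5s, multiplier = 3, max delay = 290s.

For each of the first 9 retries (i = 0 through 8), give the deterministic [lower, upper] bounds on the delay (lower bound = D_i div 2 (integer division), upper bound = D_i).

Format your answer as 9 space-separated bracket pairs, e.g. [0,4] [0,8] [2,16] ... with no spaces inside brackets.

Computing bounds per retry:
  i=0: D_i=min(5*3^0,290)=5, bounds=[2,5]
  i=1: D_i=min(5*3^1,290)=15, bounds=[7,15]
  i=2: D_i=min(5*3^2,290)=45, bounds=[22,45]
  i=3: D_i=min(5*3^3,290)=135, bounds=[67,135]
  i=4: D_i=min(5*3^4,290)=290, bounds=[145,290]
  i=5: D_i=min(5*3^5,290)=290, bounds=[145,290]
  i=6: D_i=min(5*3^6,290)=290, bounds=[145,290]
  i=7: D_i=min(5*3^7,290)=290, bounds=[145,290]
  i=8: D_i=min(5*3^8,290)=290, bounds=[145,290]

Answer: [2,5] [7,15] [22,45] [67,135] [145,290] [145,290] [145,290] [145,290] [145,290]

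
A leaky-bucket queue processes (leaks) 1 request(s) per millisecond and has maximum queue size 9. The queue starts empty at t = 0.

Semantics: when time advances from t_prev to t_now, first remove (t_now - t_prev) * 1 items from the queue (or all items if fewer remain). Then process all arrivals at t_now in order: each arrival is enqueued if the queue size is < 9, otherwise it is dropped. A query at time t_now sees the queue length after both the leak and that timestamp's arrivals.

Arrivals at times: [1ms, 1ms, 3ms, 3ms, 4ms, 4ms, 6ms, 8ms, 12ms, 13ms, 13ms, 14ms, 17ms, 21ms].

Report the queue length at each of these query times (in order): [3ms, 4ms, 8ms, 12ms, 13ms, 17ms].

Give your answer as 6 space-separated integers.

Answer: 2 3 1 1 2 1

Derivation:
Queue lengths at query times:
  query t=3ms: backlog = 2
  query t=4ms: backlog = 3
  query t=8ms: backlog = 1
  query t=12ms: backlog = 1
  query t=13ms: backlog = 2
  query t=17ms: backlog = 1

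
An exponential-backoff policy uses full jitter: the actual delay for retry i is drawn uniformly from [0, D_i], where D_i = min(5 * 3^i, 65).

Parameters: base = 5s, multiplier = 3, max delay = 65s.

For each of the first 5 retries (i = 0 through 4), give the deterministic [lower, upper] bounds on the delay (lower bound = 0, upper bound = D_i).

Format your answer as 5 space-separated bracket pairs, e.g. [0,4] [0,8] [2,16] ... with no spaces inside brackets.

Computing bounds per retry:
  i=0: D_i=min(5*3^0,65)=5, bounds=[0,5]
  i=1: D_i=min(5*3^1,65)=15, bounds=[0,15]
  i=2: D_i=min(5*3^2,65)=45, bounds=[0,45]
  i=3: D_i=min(5*3^3,65)=65, bounds=[0,65]
  i=4: D_i=min(5*3^4,65)=65, bounds=[0,65]

Answer: [0,5] [0,15] [0,45] [0,65] [0,65]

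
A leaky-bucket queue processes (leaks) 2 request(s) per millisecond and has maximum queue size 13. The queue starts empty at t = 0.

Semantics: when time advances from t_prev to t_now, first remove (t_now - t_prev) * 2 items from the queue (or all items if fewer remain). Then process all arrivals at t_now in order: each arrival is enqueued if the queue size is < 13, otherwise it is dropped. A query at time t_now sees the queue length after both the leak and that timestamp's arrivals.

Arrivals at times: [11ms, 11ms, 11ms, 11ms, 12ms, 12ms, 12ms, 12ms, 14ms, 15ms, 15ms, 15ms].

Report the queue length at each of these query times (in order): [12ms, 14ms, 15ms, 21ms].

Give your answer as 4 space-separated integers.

Answer: 6 3 4 0

Derivation:
Queue lengths at query times:
  query t=12ms: backlog = 6
  query t=14ms: backlog = 3
  query t=15ms: backlog = 4
  query t=21ms: backlog = 0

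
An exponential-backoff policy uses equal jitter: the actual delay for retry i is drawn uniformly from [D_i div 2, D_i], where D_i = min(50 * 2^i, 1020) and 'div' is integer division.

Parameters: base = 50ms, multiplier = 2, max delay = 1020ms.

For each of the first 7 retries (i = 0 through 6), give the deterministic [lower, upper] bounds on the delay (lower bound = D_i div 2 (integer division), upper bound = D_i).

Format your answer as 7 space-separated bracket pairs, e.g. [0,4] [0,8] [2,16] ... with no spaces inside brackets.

Computing bounds per retry:
  i=0: D_i=min(50*2^0,1020)=50, bounds=[25,50]
  i=1: D_i=min(50*2^1,1020)=100, bounds=[50,100]
  i=2: D_i=min(50*2^2,1020)=200, bounds=[100,200]
  i=3: D_i=min(50*2^3,1020)=400, bounds=[200,400]
  i=4: D_i=min(50*2^4,1020)=800, bounds=[400,800]
  i=5: D_i=min(50*2^5,1020)=1020, bounds=[510,1020]
  i=6: D_i=min(50*2^6,1020)=1020, bounds=[510,1020]

Answer: [25,50] [50,100] [100,200] [200,400] [400,800] [510,1020] [510,1020]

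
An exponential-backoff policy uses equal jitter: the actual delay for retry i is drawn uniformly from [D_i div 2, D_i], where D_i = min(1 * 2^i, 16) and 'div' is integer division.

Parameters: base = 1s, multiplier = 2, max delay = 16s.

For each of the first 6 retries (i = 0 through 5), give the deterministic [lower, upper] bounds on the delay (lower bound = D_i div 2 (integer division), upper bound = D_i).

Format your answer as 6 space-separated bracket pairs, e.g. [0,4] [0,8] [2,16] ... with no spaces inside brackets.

Computing bounds per retry:
  i=0: D_i=min(1*2^0,16)=1, bounds=[0,1]
  i=1: D_i=min(1*2^1,16)=2, bounds=[1,2]
  i=2: D_i=min(1*2^2,16)=4, bounds=[2,4]
  i=3: D_i=min(1*2^3,16)=8, bounds=[4,8]
  i=4: D_i=min(1*2^4,16)=16, bounds=[8,16]
  i=5: D_i=min(1*2^5,16)=16, bounds=[8,16]

Answer: [0,1] [1,2] [2,4] [4,8] [8,16] [8,16]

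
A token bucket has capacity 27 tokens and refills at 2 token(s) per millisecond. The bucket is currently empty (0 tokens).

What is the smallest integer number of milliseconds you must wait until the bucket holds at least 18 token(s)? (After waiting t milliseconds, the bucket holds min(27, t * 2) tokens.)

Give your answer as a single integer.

Answer: 9

Derivation:
Need t * 2 >= 18, so t >= 18/2.
Smallest integer t = ceil(18/2) = 9.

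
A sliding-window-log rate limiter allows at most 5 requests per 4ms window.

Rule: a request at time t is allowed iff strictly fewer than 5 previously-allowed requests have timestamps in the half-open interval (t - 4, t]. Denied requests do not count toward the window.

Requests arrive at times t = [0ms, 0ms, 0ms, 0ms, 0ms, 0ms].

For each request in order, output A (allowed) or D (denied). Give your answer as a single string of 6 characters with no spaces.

Tracking allowed requests in the window:
  req#1 t=0ms: ALLOW
  req#2 t=0ms: ALLOW
  req#3 t=0ms: ALLOW
  req#4 t=0ms: ALLOW
  req#5 t=0ms: ALLOW
  req#6 t=0ms: DENY

Answer: AAAAAD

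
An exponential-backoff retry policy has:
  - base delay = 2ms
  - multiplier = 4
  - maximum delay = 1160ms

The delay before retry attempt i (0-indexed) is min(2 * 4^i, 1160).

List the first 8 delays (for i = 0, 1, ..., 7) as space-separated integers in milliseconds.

Answer: 2 8 32 128 512 1160 1160 1160

Derivation:
Computing each delay:
  i=0: min(2*4^0, 1160) = 2
  i=1: min(2*4^1, 1160) = 8
  i=2: min(2*4^2, 1160) = 32
  i=3: min(2*4^3, 1160) = 128
  i=4: min(2*4^4, 1160) = 512
  i=5: min(2*4^5, 1160) = 1160
  i=6: min(2*4^6, 1160) = 1160
  i=7: min(2*4^7, 1160) = 1160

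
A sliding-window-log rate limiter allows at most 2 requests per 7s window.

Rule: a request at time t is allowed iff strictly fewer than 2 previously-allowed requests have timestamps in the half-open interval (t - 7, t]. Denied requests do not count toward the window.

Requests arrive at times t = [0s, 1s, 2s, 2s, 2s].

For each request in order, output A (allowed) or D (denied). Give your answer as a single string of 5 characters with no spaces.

Answer: AADDD

Derivation:
Tracking allowed requests in the window:
  req#1 t=0s: ALLOW
  req#2 t=1s: ALLOW
  req#3 t=2s: DENY
  req#4 t=2s: DENY
  req#5 t=2s: DENY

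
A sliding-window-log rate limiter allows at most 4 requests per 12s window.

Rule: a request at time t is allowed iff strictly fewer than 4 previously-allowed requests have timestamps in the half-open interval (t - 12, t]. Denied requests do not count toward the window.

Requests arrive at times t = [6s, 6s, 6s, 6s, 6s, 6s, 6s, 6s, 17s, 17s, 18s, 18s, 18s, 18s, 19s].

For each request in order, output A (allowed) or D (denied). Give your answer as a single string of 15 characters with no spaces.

Tracking allowed requests in the window:
  req#1 t=6s: ALLOW
  req#2 t=6s: ALLOW
  req#3 t=6s: ALLOW
  req#4 t=6s: ALLOW
  req#5 t=6s: DENY
  req#6 t=6s: DENY
  req#7 t=6s: DENY
  req#8 t=6s: DENY
  req#9 t=17s: DENY
  req#10 t=17s: DENY
  req#11 t=18s: ALLOW
  req#12 t=18s: ALLOW
  req#13 t=18s: ALLOW
  req#14 t=18s: ALLOW
  req#15 t=19s: DENY

Answer: AAAADDDDDDAAAAD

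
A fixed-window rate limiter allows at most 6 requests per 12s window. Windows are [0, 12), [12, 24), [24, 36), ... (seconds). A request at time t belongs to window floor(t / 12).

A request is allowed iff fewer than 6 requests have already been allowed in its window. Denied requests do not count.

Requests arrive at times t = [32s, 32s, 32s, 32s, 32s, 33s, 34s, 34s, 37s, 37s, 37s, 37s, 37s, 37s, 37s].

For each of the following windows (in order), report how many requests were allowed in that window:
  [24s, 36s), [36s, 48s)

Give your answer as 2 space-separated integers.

Processing requests:
  req#1 t=32s (window 2): ALLOW
  req#2 t=32s (window 2): ALLOW
  req#3 t=32s (window 2): ALLOW
  req#4 t=32s (window 2): ALLOW
  req#5 t=32s (window 2): ALLOW
  req#6 t=33s (window 2): ALLOW
  req#7 t=34s (window 2): DENY
  req#8 t=34s (window 2): DENY
  req#9 t=37s (window 3): ALLOW
  req#10 t=37s (window 3): ALLOW
  req#11 t=37s (window 3): ALLOW
  req#12 t=37s (window 3): ALLOW
  req#13 t=37s (window 3): ALLOW
  req#14 t=37s (window 3): ALLOW
  req#15 t=37s (window 3): DENY

Allowed counts by window: 6 6

Answer: 6 6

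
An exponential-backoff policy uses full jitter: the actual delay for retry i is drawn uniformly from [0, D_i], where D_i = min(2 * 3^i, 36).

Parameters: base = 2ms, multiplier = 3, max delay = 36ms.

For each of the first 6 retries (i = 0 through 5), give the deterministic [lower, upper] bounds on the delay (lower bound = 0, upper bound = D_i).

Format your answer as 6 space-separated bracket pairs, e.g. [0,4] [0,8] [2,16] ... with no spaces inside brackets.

Computing bounds per retry:
  i=0: D_i=min(2*3^0,36)=2, bounds=[0,2]
  i=1: D_i=min(2*3^1,36)=6, bounds=[0,6]
  i=2: D_i=min(2*3^2,36)=18, bounds=[0,18]
  i=3: D_i=min(2*3^3,36)=36, bounds=[0,36]
  i=4: D_i=min(2*3^4,36)=36, bounds=[0,36]
  i=5: D_i=min(2*3^5,36)=36, bounds=[0,36]

Answer: [0,2] [0,6] [0,18] [0,36] [0,36] [0,36]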